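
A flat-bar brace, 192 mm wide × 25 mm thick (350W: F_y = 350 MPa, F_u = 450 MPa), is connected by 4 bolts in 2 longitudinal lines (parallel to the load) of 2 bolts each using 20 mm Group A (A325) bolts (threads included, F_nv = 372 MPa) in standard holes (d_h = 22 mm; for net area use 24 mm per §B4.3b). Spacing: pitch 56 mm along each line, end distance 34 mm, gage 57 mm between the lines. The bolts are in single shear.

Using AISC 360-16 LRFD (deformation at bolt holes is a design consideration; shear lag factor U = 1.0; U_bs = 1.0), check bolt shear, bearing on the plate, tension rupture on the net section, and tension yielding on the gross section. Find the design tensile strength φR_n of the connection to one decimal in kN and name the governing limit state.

350.6 kN (bolt shear governs)

Bolt shear: A_b = π(20)²/4 = 314.16 mm². φR_n = 0.75 × 372 × 314.16 × 4 × 1 = 350.6 kN.
Bearing (25 mm plate, F_u = 450 MPa): end bolts L_c = 34 − 22/2 = 23, R_n = min(1.2×23×25×450, 2.4×20×25×450) = 310.5 kN/bolt; interior L_c = 56 − 22 = 34, R_n = 459 kN/bolt. φR_n = 0.75 × (2×310.5 + 2×459) = 1154.3 kN.
Tension rupture (net): A_n = (192 − 2×24)×25 = 3600 mm² (U = 1.0, A_e = A_n). φR_n = 0.75 × 450 × 3600 = 1215.0 kN.
Tension yield (gross): A_g = 192×25 = 4800 mm². φR_n = 0.90 × 350 × 4800 = 1512.0 kN.
Governing: min(350.6, 1154.3, 1215.0, 1512.0) = 350.6 kN → bolt shear.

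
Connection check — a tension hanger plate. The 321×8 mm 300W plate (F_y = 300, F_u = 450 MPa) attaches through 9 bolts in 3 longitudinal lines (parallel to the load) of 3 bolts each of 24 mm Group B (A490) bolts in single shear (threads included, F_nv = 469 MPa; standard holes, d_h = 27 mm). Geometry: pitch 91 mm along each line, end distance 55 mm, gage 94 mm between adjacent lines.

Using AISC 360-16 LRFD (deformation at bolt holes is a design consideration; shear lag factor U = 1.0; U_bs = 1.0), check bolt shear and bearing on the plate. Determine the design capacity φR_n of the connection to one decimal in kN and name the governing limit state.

Bolt shear: A_b = π(24)²/4 = 452.39 mm². φR_n = 0.75 × 469 × 452.39 × 9 × 1 = 1432.2 kN.
Bearing (8 mm plate, F_u = 450 MPa): end bolts L_c = 55 − 27/2 = 41.5, R_n = min(1.2×41.5×8×450, 2.4×24×8×450) = 179.28 kN/bolt; interior L_c = 91 − 27 = 64, R_n = 207.36 kN/bolt. φR_n = 0.75 × (3×179.28 + 6×207.36) = 1336.5 kN.
Governing: min(1432.2, 1336.5) = 1336.5 kN → bearing.

1336.5 kN (bearing governs)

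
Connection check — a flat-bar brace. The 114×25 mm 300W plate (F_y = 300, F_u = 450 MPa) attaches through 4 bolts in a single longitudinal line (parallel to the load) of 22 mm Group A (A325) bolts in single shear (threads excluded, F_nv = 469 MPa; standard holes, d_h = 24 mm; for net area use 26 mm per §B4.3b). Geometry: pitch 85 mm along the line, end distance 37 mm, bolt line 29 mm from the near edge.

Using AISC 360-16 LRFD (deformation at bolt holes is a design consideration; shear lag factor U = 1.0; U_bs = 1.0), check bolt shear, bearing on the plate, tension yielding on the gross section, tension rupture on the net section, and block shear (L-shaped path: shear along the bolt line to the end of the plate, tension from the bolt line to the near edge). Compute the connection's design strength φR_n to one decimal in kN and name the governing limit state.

Bolt shear: A_b = π(22)²/4 = 380.13 mm². φR_n = 0.75 × 469 × 380.13 × 4 × 1 = 534.8 kN.
Bearing (25 mm plate, F_u = 450 MPa): end bolts L_c = 37 − 24/2 = 25, R_n = min(1.2×25×25×450, 2.4×22×25×450) = 337.5 kN/bolt; interior L_c = 85 − 24 = 61, R_n = 594 kN/bolt. φR_n = 0.75 × (1×337.5 + 3×594) = 1589.6 kN.
Tension yield (gross): A_g = 114×25 = 2850 mm². φR_n = 0.90 × 300 × 2850 = 769.5 kN.
Tension rupture (net): A_n = (114 − 1×26)×25 = 2200 mm² (U = 1.0, A_e = A_n). φR_n = 0.75 × 450 × 2200 = 742.5 kN.
Block shear: shear path 1×[37+3×85] = 1×292 mm, A_gv = 7300, A_nv = 1×(292 − 3.5×26)×25 = 5025 mm²; tension to near edge: (29 − 0.5×26)×25 = 400 mm². R_n = min(0.6×450×5025, 0.6×300×7300) + 1.0×450×400 = min(1356.8, 1314) + 180 = 1494 kN. φR_n = 0.75 × 1494 = 1120.5 kN.
Governing: min(534.8, 1589.6, 769.5, 742.5, 1120.5) = 534.8 kN → bolt shear.

534.8 kN (bolt shear governs)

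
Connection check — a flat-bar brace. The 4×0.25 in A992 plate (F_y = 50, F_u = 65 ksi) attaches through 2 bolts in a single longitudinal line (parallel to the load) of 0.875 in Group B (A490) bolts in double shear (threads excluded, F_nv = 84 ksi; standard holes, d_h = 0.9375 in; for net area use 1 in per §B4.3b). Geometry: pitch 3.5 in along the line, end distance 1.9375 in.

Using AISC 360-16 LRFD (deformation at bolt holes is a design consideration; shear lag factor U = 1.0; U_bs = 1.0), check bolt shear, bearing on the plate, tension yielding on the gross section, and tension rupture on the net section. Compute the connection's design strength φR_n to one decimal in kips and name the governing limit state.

36.6 kips (net-section rupture governs)

Bolt shear: A_b = π(0.875)²/4 = 0.60132 in². φR_n = 0.75 × 84 × 0.60132 × 2 × 2 = 151.5 kips.
Bearing (0.25 in plate, F_u = 65 ksi): end bolts L_c = 1.9375 − 0.9375/2 = 1.46875, R_n = min(1.2×1.46875×0.25×65, 2.4×0.875×0.25×65) = 28.641 kips/bolt; interior L_c = 3.5 − 0.9375 = 2.5625, R_n = 34.125 kips/bolt. φR_n = 0.75 × (1×28.641 + 1×34.125) = 47.1 kips.
Tension yield (gross): A_g = 4×0.25 = 1 in². φR_n = 0.90 × 50 × 1 = 45.0 kips.
Tension rupture (net): A_n = (4 − 1×1)×0.25 = 0.75 in² (U = 1.0, A_e = A_n). φR_n = 0.75 × 65 × 0.75 = 36.6 kips.
Governing: min(151.5, 47.1, 45.0, 36.6) = 36.6 kips → net-section rupture.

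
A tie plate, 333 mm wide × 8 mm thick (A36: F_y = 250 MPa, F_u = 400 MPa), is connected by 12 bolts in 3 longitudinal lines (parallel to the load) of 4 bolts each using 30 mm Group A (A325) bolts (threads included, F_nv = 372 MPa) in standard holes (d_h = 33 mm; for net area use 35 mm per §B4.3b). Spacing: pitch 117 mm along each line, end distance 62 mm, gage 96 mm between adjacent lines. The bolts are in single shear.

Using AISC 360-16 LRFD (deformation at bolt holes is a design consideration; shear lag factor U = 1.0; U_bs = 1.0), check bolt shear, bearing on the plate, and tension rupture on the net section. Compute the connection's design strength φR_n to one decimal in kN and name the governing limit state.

547.2 kN (net-section rupture governs)

Bolt shear: A_b = π(30)²/4 = 706.86 mm². φR_n = 0.75 × 372 × 706.86 × 12 × 1 = 2366.6 kN.
Bearing (8 mm plate, F_u = 400 MPa): end bolts L_c = 62 − 33/2 = 45.5, R_n = min(1.2×45.5×8×400, 2.4×30×8×400) = 174.72 kN/bolt; interior L_c = 117 − 33 = 84, R_n = 230.4 kN/bolt. φR_n = 0.75 × (3×174.72 + 9×230.4) = 1948.3 kN.
Tension rupture (net): A_n = (333 − 3×35)×8 = 1824 mm² (U = 1.0, A_e = A_n). φR_n = 0.75 × 400 × 1824 = 547.2 kN.
Governing: min(2366.6, 1948.3, 547.2) = 547.2 kN → net-section rupture.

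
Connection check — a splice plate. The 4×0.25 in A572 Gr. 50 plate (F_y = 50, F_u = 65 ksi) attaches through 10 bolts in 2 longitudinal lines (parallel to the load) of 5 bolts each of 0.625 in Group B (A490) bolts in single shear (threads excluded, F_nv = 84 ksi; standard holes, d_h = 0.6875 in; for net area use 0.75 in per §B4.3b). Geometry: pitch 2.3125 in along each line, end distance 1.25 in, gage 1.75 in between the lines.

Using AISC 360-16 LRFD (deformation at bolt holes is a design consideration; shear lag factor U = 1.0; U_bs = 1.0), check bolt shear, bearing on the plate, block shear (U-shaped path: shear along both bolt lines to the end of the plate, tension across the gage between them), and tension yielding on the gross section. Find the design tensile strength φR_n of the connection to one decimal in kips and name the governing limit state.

45.0 kips (gross-section yield governs)

Bolt shear: A_b = π(0.625)²/4 = 0.3068 in². φR_n = 0.75 × 84 × 0.3068 × 10 × 1 = 193.3 kips.
Bearing (0.25 in plate, F_u = 65 ksi): end bolts L_c = 1.25 − 0.6875/2 = 0.90625, R_n = min(1.2×0.90625×0.25×65, 2.4×0.625×0.25×65) = 17.672 kips/bolt; interior L_c = 2.3125 − 0.6875 = 1.625, R_n = 24.375 kips/bolt. φR_n = 0.75 × (2×17.672 + 8×24.375) = 172.8 kips.
Block shear: shear path 2×[1.25+4×2.3125] = 2×10.5 in, A_gv = 5.25, A_nv = 2×(10.5 − 4.5×0.75)×0.25 = 3.5625 in²; tension across gage: (1.75 − 1×0.75)×0.25 = 0.25 in². R_n = min(0.6×65×3.5625, 0.6×50×5.25) + 1.0×65×0.25 = min(138.94, 157.5) + 16.25 = 155.19 kips. φR_n = 0.75 × 155.19 = 116.4 kips.
Tension yield (gross): A_g = 4×0.25 = 1 in². φR_n = 0.90 × 50 × 1 = 45.0 kips.
Governing: min(193.3, 172.8, 116.4, 45.0) = 45.0 kips → gross-section yield.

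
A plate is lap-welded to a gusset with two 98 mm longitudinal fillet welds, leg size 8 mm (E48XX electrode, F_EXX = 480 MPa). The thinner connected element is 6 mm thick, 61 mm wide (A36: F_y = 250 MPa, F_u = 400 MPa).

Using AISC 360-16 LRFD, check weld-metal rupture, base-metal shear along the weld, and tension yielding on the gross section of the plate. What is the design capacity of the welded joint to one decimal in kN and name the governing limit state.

Weld metal: throat = 0.707×8 = 5.656 mm, L = 2×98 = 196 mm. φR_n = 0.75 × 0.6 × 480 × 5.656 × 196 = 239.5 kN.
Base metal shear (6 mm plate): yield φR_n = 1.0×0.6×250×6×196 = 176.4 kN; rupture φR_n = 0.75×0.6×400×6×196 = 211.7 kN; take 176.4 kN (yield).
Tension yield (gross): A_g = 61×6 = 366 mm². φR_n = 0.90 × 250 × 366 = 82.4 kN.
Governing: min(239.5, 176.4, 82.4) = 82.4 kN → gross-section yield.

82.4 kN (gross-section yield governs)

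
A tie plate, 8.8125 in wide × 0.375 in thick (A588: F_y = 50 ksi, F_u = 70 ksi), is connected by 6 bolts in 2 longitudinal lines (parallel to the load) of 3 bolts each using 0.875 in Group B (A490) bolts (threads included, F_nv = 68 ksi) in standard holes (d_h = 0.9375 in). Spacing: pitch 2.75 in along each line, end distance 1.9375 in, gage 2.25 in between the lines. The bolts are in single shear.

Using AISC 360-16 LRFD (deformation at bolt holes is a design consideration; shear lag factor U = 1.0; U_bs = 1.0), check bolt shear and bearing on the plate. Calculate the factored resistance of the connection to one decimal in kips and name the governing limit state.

Bolt shear: A_b = π(0.875)²/4 = 0.60132 in². φR_n = 0.75 × 68 × 0.60132 × 6 × 1 = 184.0 kips.
Bearing (0.375 in plate, F_u = 70 ksi): end bolts L_c = 1.9375 − 0.9375/2 = 1.46875, R_n = min(1.2×1.46875×0.375×70, 2.4×0.875×0.375×70) = 46.266 kips/bolt; interior L_c = 2.75 − 0.9375 = 1.8125, R_n = 55.125 kips/bolt. φR_n = 0.75 × (2×46.266 + 4×55.125) = 234.8 kips.
Governing: min(184.0, 234.8) = 184.0 kips → bolt shear.

184.0 kips (bolt shear governs)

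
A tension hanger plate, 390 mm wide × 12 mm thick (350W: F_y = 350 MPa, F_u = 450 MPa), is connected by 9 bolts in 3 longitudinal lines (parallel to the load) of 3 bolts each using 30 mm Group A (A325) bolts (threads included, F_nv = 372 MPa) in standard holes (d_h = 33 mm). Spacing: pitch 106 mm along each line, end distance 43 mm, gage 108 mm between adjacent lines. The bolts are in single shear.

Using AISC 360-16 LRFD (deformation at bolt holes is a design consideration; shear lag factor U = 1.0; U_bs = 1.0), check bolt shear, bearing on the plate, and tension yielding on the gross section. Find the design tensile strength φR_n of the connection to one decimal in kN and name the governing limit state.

1474.2 kN (gross-section yield governs)

Bolt shear: A_b = π(30)²/4 = 706.86 mm². φR_n = 0.75 × 372 × 706.86 × 9 × 1 = 1774.9 kN.
Bearing (12 mm plate, F_u = 450 MPa): end bolts L_c = 43 − 33/2 = 26.5, R_n = min(1.2×26.5×12×450, 2.4×30×12×450) = 171.72 kN/bolt; interior L_c = 106 − 33 = 73, R_n = 388.8 kN/bolt. φR_n = 0.75 × (3×171.72 + 6×388.8) = 2136.0 kN.
Tension yield (gross): A_g = 390×12 = 4680 mm². φR_n = 0.90 × 350 × 4680 = 1474.2 kN.
Governing: min(1774.9, 2136.0, 1474.2) = 1474.2 kN → gross-section yield.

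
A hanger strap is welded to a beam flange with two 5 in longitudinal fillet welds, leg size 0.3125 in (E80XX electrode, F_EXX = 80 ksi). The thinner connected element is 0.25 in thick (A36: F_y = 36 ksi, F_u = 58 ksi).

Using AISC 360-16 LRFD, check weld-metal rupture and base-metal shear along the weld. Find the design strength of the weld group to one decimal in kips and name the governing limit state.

54.0 kips (base-metal shear governs)

Weld metal: throat = 0.707×0.3125 = 0.22094 in, L = 2×5 = 10 in. φR_n = 0.75 × 0.6 × 80 × 0.22094 × 10 = 79.5 kips.
Base metal shear (0.25 in plate): yield φR_n = 1.0×0.6×36×0.25×10 = 54.0 kips; rupture φR_n = 0.75×0.6×58×0.25×10 = 65.3 kips; take 54.0 kips (yield).
Governing: min(79.5, 54.0) = 54.0 kips → base-metal shear.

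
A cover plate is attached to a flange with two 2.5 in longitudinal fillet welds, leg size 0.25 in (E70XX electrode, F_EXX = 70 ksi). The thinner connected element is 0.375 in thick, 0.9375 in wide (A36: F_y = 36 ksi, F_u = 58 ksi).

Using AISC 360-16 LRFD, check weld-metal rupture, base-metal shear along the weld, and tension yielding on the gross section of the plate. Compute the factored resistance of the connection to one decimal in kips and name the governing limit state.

11.4 kips (gross-section yield governs)

Weld metal: throat = 0.707×0.25 = 0.17675 in, L = 2×2.5 = 5 in. φR_n = 0.75 × 0.6 × 70 × 0.17675 × 5 = 27.8 kips.
Base metal shear (0.375 in plate): yield φR_n = 1.0×0.6×36×0.375×5 = 40.5 kips; rupture φR_n = 0.75×0.6×58×0.375×5 = 48.9 kips; take 40.5 kips (yield).
Tension yield (gross): A_g = 0.9375×0.375 = 0.35156 in². φR_n = 0.90 × 36 × 0.35156 = 11.4 kips.
Governing: min(27.8, 40.5, 11.4) = 11.4 kips → gross-section yield.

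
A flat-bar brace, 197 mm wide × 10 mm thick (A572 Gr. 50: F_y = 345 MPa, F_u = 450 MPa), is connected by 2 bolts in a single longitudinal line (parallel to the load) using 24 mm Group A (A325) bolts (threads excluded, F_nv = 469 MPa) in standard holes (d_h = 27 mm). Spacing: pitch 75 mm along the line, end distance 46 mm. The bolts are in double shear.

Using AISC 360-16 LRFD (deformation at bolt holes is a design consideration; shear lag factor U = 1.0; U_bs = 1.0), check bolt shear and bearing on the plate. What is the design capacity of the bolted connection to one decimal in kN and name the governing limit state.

326.0 kN (bearing governs)

Bolt shear: A_b = π(24)²/4 = 452.39 mm². φR_n = 0.75 × 469 × 452.39 × 2 × 2 = 636.5 kN.
Bearing (10 mm plate, F_u = 450 MPa): end bolts L_c = 46 − 27/2 = 32.5, R_n = min(1.2×32.5×10×450, 2.4×24×10×450) = 175.5 kN/bolt; interior L_c = 75 − 27 = 48, R_n = 259.2 kN/bolt. φR_n = 0.75 × (1×175.5 + 1×259.2) = 326.0 kN.
Governing: min(636.5, 326.0) = 326.0 kN → bearing.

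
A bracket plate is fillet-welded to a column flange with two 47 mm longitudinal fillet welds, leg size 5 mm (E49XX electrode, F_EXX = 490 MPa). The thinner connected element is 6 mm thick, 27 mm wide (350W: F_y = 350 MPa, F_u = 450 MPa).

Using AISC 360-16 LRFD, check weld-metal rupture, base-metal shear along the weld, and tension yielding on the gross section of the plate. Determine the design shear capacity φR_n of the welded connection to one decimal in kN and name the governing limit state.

51.0 kN (gross-section yield governs)

Weld metal: throat = 0.707×5 = 3.535 mm, L = 2×47 = 94 mm. φR_n = 0.75 × 0.6 × 490 × 3.535 × 94 = 73.3 kN.
Base metal shear (6 mm plate): yield φR_n = 1.0×0.6×350×6×94 = 118.4 kN; rupture φR_n = 0.75×0.6×450×6×94 = 114.2 kN; take 114.2 kN (rupture).
Tension yield (gross): A_g = 27×6 = 162 mm². φR_n = 0.90 × 350 × 162 = 51.0 kN.
Governing: min(73.3, 114.2, 51.0) = 51.0 kN → gross-section yield.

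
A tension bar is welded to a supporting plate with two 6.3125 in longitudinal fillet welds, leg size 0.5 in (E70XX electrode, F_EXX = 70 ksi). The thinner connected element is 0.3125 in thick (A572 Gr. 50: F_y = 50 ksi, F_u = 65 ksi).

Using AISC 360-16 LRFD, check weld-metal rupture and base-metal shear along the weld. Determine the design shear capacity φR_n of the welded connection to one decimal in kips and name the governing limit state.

Weld metal: throat = 0.707×0.5 = 0.3535 in, L = 2×6.3125 = 12.625 in. φR_n = 0.75 × 0.6 × 70 × 0.3535 × 12.625 = 140.6 kips.
Base metal shear (0.3125 in plate): yield φR_n = 1.0×0.6×50×0.3125×12.625 = 118.4 kips; rupture φR_n = 0.75×0.6×65×0.3125×12.625 = 115.4 kips; take 115.4 kips (rupture).
Governing: min(140.6, 115.4) = 115.4 kips → base-metal shear.

115.4 kips (base-metal shear governs)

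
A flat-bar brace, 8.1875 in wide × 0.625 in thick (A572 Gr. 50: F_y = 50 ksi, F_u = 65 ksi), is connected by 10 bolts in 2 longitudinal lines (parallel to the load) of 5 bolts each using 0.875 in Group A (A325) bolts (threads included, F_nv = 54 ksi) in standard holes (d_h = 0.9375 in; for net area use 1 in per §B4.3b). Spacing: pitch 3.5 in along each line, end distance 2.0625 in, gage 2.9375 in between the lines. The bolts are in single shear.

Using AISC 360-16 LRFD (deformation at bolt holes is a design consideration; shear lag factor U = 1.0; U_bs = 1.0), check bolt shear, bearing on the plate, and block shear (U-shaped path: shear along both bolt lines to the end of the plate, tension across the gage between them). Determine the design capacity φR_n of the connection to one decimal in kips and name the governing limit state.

Bolt shear: A_b = π(0.875)²/4 = 0.60132 in². φR_n = 0.75 × 54 × 0.60132 × 10 × 1 = 243.5 kips.
Bearing (0.625 in plate, F_u = 65 ksi): end bolts L_c = 2.0625 − 0.9375/2 = 1.59375, R_n = min(1.2×1.59375×0.625×65, 2.4×0.875×0.625×65) = 77.695 kips/bolt; interior L_c = 3.5 − 0.9375 = 2.5625, R_n = 85.313 kips/bolt. φR_n = 0.75 × (2×77.695 + 8×85.313) = 628.4 kips.
Block shear: shear path 2×[2.0625+4×3.5] = 2×16.0625 in, A_gv = 20.078, A_nv = 2×(16.0625 − 4.5×1)×0.625 = 14.453 in²; tension across gage: (2.9375 − 1×1)×0.625 = 1.2109 in². R_n = min(0.6×65×14.453, 0.6×50×20.078) + 1.0×65×1.2109 = min(563.67, 602.34) + 78.709 = 642.38 kips. φR_n = 0.75 × 642.38 = 481.8 kips.
Governing: min(243.5, 628.4, 481.8) = 243.5 kips → bolt shear.

243.5 kips (bolt shear governs)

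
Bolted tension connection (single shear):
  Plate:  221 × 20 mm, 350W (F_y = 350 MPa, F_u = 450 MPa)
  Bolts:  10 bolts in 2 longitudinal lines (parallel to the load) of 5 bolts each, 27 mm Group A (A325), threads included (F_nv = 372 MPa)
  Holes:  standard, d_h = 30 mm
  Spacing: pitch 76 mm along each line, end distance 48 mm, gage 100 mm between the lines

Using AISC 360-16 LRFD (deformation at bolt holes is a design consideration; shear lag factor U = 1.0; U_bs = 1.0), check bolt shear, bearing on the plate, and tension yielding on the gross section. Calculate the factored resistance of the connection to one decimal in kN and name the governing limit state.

Bolt shear: A_b = π(27)²/4 = 572.56 mm². φR_n = 0.75 × 372 × 572.56 × 10 × 1 = 1597.4 kN.
Bearing (20 mm plate, F_u = 450 MPa): end bolts L_c = 48 − 30/2 = 33, R_n = min(1.2×33×20×450, 2.4×27×20×450) = 356.4 kN/bolt; interior L_c = 76 − 30 = 46, R_n = 496.8 kN/bolt. φR_n = 0.75 × (2×356.4 + 8×496.8) = 3515.4 kN.
Tension yield (gross): A_g = 221×20 = 4420 mm². φR_n = 0.90 × 350 × 4420 = 1392.3 kN.
Governing: min(1597.4, 3515.4, 1392.3) = 1392.3 kN → gross-section yield.

1392.3 kN (gross-section yield governs)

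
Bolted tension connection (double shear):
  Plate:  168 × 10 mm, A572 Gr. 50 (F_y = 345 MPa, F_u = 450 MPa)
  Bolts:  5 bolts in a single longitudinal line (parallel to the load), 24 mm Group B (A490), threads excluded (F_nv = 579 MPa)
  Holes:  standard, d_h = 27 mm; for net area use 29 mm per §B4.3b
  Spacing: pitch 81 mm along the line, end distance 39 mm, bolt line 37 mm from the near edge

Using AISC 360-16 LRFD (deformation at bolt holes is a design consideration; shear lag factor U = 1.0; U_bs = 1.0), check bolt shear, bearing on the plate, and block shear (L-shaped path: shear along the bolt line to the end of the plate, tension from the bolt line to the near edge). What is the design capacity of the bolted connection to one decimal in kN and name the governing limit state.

546.8 kN (block shear governs)

Bolt shear: A_b = π(24)²/4 = 452.39 mm². φR_n = 0.75 × 579 × 452.39 × 5 × 2 = 1964.5 kN.
Bearing (10 mm plate, F_u = 450 MPa): end bolts L_c = 39 − 27/2 = 25.5, R_n = min(1.2×25.5×10×450, 2.4×24×10×450) = 137.7 kN/bolt; interior L_c = 81 − 27 = 54, R_n = 259.2 kN/bolt. φR_n = 0.75 × (1×137.7 + 4×259.2) = 880.9 kN.
Block shear: shear path 1×[39+4×81] = 1×363 mm, A_gv = 3630, A_nv = 1×(363 − 4.5×29)×10 = 2325 mm²; tension to near edge: (37 − 0.5×29)×10 = 225 mm². R_n = min(0.6×450×2325, 0.6×345×3630) + 1.0×450×225 = min(627.75, 751.41) + 101.25 = 729 kN. φR_n = 0.75 × 729 = 546.8 kN.
Governing: min(1964.5, 880.9, 546.8) = 546.8 kN → block shear.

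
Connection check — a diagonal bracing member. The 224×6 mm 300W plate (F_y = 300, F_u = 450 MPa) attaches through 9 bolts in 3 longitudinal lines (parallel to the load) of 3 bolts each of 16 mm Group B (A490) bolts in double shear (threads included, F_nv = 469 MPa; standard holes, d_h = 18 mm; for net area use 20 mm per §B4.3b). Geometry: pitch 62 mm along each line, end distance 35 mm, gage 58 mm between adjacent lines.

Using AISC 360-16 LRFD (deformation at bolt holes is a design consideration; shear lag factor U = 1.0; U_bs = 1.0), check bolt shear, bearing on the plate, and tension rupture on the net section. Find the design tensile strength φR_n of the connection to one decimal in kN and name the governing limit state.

Bolt shear: A_b = π(16)²/4 = 201.06 mm². φR_n = 0.75 × 469 × 201.06 × 9 × 2 = 1273.0 kN.
Bearing (6 mm plate, F_u = 450 MPa): end bolts L_c = 35 − 18/2 = 26, R_n = min(1.2×26×6×450, 2.4×16×6×450) = 84.24 kN/bolt; interior L_c = 62 − 18 = 44, R_n = 103.68 kN/bolt. φR_n = 0.75 × (3×84.24 + 6×103.68) = 656.1 kN.
Tension rupture (net): A_n = (224 − 3×20)×6 = 984 mm² (U = 1.0, A_e = A_n). φR_n = 0.75 × 450 × 984 = 332.1 kN.
Governing: min(1273.0, 656.1, 332.1) = 332.1 kN → net-section rupture.

332.1 kN (net-section rupture governs)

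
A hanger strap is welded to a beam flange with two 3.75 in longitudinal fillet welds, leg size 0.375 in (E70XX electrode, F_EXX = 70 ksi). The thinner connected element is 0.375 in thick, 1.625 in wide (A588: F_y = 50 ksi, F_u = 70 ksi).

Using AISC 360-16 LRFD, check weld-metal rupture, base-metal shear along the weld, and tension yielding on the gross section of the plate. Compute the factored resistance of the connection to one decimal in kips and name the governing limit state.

Weld metal: throat = 0.707×0.375 = 0.26513 in, L = 2×3.75 = 7.5 in. φR_n = 0.75 × 0.6 × 70 × 0.26513 × 7.5 = 62.6 kips.
Base metal shear (0.375 in plate): yield φR_n = 1.0×0.6×50×0.375×7.5 = 84.4 kips; rupture φR_n = 0.75×0.6×70×0.375×7.5 = 88.6 kips; take 84.4 kips (yield).
Tension yield (gross): A_g = 1.625×0.375 = 0.60938 in². φR_n = 0.90 × 50 × 0.60938 = 27.4 kips.
Governing: min(62.6, 84.4, 27.4) = 27.4 kips → gross-section yield.

27.4 kips (gross-section yield governs)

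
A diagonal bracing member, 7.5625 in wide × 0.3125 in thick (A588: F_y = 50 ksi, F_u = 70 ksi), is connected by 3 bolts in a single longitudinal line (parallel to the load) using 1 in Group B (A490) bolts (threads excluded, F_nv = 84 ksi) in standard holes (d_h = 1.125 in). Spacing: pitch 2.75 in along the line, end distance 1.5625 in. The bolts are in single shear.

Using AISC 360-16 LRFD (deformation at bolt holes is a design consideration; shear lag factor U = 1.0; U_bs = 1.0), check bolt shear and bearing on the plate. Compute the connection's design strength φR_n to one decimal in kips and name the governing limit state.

Bolt shear: A_b = π(1)²/4 = 0.7854 in². φR_n = 0.75 × 84 × 0.7854 × 3 × 1 = 148.4 kips.
Bearing (0.3125 in plate, F_u = 70 ksi): end bolts L_c = 1.5625 − 1.125/2 = 1, R_n = min(1.2×1×0.3125×70, 2.4×1×0.3125×70) = 26.25 kips/bolt; interior L_c = 2.75 − 1.125 = 1.625, R_n = 42.656 kips/bolt. φR_n = 0.75 × (1×26.25 + 2×42.656) = 83.7 kips.
Governing: min(148.4, 83.7) = 83.7 kips → bearing.

83.7 kips (bearing governs)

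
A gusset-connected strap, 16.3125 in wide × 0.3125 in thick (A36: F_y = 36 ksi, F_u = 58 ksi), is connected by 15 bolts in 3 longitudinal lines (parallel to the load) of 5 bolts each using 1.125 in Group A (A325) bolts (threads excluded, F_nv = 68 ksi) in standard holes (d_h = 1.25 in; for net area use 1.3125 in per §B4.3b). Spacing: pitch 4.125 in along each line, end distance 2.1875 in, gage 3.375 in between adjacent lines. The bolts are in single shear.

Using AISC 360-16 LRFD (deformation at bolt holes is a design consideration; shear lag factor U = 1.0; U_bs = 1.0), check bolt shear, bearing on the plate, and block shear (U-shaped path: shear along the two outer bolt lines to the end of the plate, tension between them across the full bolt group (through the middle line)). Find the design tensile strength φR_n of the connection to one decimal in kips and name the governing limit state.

245.3 kips (block shear governs)

Bolt shear: A_b = π(1.125)²/4 = 0.99402 in². φR_n = 0.75 × 68 × 0.99402 × 15 × 1 = 760.4 kips.
Bearing (0.3125 in plate, F_u = 58 ksi): end bolts L_c = 2.1875 − 1.25/2 = 1.5625, R_n = min(1.2×1.5625×0.3125×58, 2.4×1.125×0.3125×58) = 33.984 kips/bolt; interior L_c = 4.125 − 1.25 = 2.875, R_n = 48.938 kips/bolt. φR_n = 0.75 × (3×33.984 + 12×48.938) = 516.9 kips.
Block shear: shear path 2×[2.1875+4×4.125] = 2×18.6875 in, A_gv = 11.68, A_nv = 2×(18.6875 − 4.5×1.3125)×0.3125 = 7.9883 in²; tension across gage: (6.75 − 2×1.3125)×0.3125 = 1.2891 in². R_n = min(0.6×58×7.9883, 0.6×36×11.68) + 1.0×58×1.2891 = min(277.99, 252.29) + 74.768 = 327.06 kips. φR_n = 0.75 × 327.06 = 245.3 kips.
Governing: min(760.4, 516.9, 245.3) = 245.3 kips → block shear.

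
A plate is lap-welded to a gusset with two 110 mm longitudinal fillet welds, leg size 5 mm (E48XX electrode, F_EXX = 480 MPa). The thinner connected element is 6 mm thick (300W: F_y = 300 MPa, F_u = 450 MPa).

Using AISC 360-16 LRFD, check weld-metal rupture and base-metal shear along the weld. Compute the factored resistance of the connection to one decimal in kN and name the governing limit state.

168.0 kN (weld metal governs)

Weld metal: throat = 0.707×5 = 3.535 mm, L = 2×110 = 220 mm. φR_n = 0.75 × 0.6 × 480 × 3.535 × 220 = 168.0 kN.
Base metal shear (6 mm plate): yield φR_n = 1.0×0.6×300×6×220 = 237.6 kN; rupture φR_n = 0.75×0.6×450×6×220 = 267.3 kN; take 237.6 kN (yield).
Governing: min(168.0, 237.6) = 168.0 kN → weld metal.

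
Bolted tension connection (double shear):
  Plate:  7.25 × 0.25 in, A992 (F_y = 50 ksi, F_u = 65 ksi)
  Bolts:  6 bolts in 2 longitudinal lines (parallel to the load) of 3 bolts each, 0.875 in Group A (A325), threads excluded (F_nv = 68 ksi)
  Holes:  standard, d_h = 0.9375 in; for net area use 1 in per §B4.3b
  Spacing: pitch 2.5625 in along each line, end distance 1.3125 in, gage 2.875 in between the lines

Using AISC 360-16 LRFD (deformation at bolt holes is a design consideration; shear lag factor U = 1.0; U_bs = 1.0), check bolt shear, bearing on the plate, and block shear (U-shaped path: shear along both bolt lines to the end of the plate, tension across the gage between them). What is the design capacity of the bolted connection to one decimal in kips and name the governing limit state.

80.4 kips (block shear governs)

Bolt shear: A_b = π(0.875)²/4 = 0.60132 in². φR_n = 0.75 × 68 × 0.60132 × 6 × 2 = 368.0 kips.
Bearing (0.25 in plate, F_u = 65 ksi): end bolts L_c = 1.3125 − 0.9375/2 = 0.84375, R_n = min(1.2×0.84375×0.25×65, 2.4×0.875×0.25×65) = 16.453 kips/bolt; interior L_c = 2.5625 − 0.9375 = 1.625, R_n = 31.688 kips/bolt. φR_n = 0.75 × (2×16.453 + 4×31.688) = 119.7 kips.
Block shear: shear path 2×[1.3125+2×2.5625] = 2×6.4375 in, A_gv = 3.2188, A_nv = 2×(6.4375 − 2.5×1)×0.25 = 1.9688 in²; tension across gage: (2.875 − 1×1)×0.25 = 0.46875 in². R_n = min(0.6×65×1.9688, 0.6×50×3.2188) + 1.0×65×0.46875 = min(76.783, 96.564) + 30.469 = 107.25 kips. φR_n = 0.75 × 107.25 = 80.4 kips.
Governing: min(368.0, 119.7, 80.4) = 80.4 kips → block shear.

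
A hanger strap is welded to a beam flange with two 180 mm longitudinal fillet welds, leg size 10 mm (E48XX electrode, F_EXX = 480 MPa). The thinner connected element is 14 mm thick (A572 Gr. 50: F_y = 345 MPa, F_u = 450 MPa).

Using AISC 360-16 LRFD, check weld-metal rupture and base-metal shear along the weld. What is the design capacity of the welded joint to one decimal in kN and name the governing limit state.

Weld metal: throat = 0.707×10 = 7.07 mm, L = 2×180 = 360 mm. φR_n = 0.75 × 0.6 × 480 × 7.07 × 360 = 549.8 kN.
Base metal shear (14 mm plate): yield φR_n = 1.0×0.6×345×14×360 = 1043.3 kN; rupture φR_n = 0.75×0.6×450×14×360 = 1020.6 kN; take 1020.6 kN (rupture).
Governing: min(549.8, 1020.6) = 549.8 kN → weld metal.

549.8 kN (weld metal governs)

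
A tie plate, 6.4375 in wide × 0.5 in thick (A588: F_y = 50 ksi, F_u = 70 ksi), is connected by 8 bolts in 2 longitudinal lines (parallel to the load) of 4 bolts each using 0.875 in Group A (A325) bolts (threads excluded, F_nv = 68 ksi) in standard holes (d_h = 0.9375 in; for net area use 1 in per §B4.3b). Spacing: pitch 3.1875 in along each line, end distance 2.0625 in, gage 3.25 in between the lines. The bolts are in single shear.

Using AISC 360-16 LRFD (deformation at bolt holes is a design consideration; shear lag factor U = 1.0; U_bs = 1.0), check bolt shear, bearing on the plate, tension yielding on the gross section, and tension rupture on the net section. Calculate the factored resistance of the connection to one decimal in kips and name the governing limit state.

116.5 kips (net-section rupture governs)

Bolt shear: A_b = π(0.875)²/4 = 0.60132 in². φR_n = 0.75 × 68 × 0.60132 × 8 × 1 = 245.3 kips.
Bearing (0.5 in plate, F_u = 70 ksi): end bolts L_c = 2.0625 − 0.9375/2 = 1.59375, R_n = min(1.2×1.59375×0.5×70, 2.4×0.875×0.5×70) = 66.938 kips/bolt; interior L_c = 3.1875 − 0.9375 = 2.25, R_n = 73.5 kips/bolt. φR_n = 0.75 × (2×66.938 + 6×73.5) = 431.2 kips.
Tension yield (gross): A_g = 6.4375×0.5 = 3.2188 in². φR_n = 0.90 × 50 × 3.2188 = 144.8 kips.
Tension rupture (net): A_n = (6.4375 − 2×1)×0.5 = 2.2188 in² (U = 1.0, A_e = A_n). φR_n = 0.75 × 70 × 2.2188 = 116.5 kips.
Governing: min(245.3, 431.2, 144.8, 116.5) = 116.5 kips → net-section rupture.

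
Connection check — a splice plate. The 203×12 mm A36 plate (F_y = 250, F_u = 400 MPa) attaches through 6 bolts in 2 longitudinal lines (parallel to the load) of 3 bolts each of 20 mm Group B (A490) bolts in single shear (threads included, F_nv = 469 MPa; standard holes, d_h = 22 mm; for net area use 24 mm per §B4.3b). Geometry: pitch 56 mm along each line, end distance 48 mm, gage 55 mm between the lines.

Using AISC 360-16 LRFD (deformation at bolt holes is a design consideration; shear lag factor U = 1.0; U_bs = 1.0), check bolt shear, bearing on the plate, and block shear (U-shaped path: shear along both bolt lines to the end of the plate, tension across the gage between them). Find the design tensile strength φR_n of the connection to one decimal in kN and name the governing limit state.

543.6 kN (block shear governs)

Bolt shear: A_b = π(20)²/4 = 314.16 mm². φR_n = 0.75 × 469 × 314.16 × 6 × 1 = 663.0 kN.
Bearing (12 mm plate, F_u = 400 MPa): end bolts L_c = 48 − 22/2 = 37, R_n = min(1.2×37×12×400, 2.4×20×12×400) = 213.12 kN/bolt; interior L_c = 56 − 22 = 34, R_n = 195.84 kN/bolt. φR_n = 0.75 × (2×213.12 + 4×195.84) = 907.2 kN.
Block shear: shear path 2×[48+2×56] = 2×160 mm, A_gv = 3840, A_nv = 2×(160 − 2.5×24)×12 = 2400 mm²; tension across gage: (55 − 1×24)×12 = 372 mm². R_n = min(0.6×400×2400, 0.6×250×3840) + 1.0×400×372 = min(576, 576) + 148.8 = 724.8 kN. φR_n = 0.75 × 724.8 = 543.6 kN.
Governing: min(663.0, 907.2, 543.6) = 543.6 kN → block shear.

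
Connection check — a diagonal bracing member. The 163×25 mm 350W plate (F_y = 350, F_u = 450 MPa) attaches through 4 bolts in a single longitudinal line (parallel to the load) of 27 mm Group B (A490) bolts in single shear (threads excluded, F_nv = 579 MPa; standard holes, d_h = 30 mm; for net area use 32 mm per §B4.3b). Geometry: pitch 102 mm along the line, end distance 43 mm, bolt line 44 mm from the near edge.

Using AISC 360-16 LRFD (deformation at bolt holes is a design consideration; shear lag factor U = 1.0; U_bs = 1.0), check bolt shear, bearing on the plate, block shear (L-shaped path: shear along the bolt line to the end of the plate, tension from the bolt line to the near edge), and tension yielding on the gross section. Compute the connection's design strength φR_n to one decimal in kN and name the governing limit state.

Bolt shear: A_b = π(27)²/4 = 572.56 mm². φR_n = 0.75 × 579 × 572.56 × 4 × 1 = 994.5 kN.
Bearing (25 mm plate, F_u = 450 MPa): end bolts L_c = 43 − 30/2 = 28, R_n = min(1.2×28×25×450, 2.4×27×25×450) = 378 kN/bolt; interior L_c = 102 − 30 = 72, R_n = 729 kN/bolt. φR_n = 0.75 × (1×378 + 3×729) = 1923.8 kN.
Block shear: shear path 1×[43+3×102] = 1×349 mm, A_gv = 8725, A_nv = 1×(349 − 3.5×32)×25 = 5925 mm²; tension to near edge: (44 − 0.5×32)×25 = 700 mm². R_n = min(0.6×450×5925, 0.6×350×8725) + 1.0×450×700 = min(1599.8, 1832.3) + 315 = 1914.8 kN. φR_n = 0.75 × 1914.8 = 1436.1 kN.
Tension yield (gross): A_g = 163×25 = 4075 mm². φR_n = 0.90 × 350 × 4075 = 1283.6 kN.
Governing: min(994.5, 1923.8, 1436.1, 1283.6) = 994.5 kN → bolt shear.

994.5 kN (bolt shear governs)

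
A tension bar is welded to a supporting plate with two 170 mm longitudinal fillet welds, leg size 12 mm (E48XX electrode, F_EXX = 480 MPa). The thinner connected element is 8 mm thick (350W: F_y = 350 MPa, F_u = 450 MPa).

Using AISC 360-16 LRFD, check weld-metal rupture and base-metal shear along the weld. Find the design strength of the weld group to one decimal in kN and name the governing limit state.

Weld metal: throat = 0.707×12 = 8.484 mm, L = 2×170 = 340 mm. φR_n = 0.75 × 0.6 × 480 × 8.484 × 340 = 623.1 kN.
Base metal shear (8 mm plate): yield φR_n = 1.0×0.6×350×8×340 = 571.2 kN; rupture φR_n = 0.75×0.6×450×8×340 = 550.8 kN; take 550.8 kN (rupture).
Governing: min(623.1, 550.8) = 550.8 kN → base-metal shear.

550.8 kN (base-metal shear governs)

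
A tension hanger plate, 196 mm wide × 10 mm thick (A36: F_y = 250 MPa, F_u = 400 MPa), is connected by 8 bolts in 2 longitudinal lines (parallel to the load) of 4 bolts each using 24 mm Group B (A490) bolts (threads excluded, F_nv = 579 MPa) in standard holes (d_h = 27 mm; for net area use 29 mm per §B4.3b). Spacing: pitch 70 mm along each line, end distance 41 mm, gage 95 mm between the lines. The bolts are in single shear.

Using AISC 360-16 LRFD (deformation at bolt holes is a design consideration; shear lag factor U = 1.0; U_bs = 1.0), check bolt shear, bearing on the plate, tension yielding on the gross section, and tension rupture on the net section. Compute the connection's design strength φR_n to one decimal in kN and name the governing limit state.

Bolt shear: A_b = π(24)²/4 = 452.39 mm². φR_n = 0.75 × 579 × 452.39 × 8 × 1 = 1571.6 kN.
Bearing (10 mm plate, F_u = 400 MPa): end bolts L_c = 41 − 27/2 = 27.5, R_n = min(1.2×27.5×10×400, 2.4×24×10×400) = 132 kN/bolt; interior L_c = 70 − 27 = 43, R_n = 206.4 kN/bolt. φR_n = 0.75 × (2×132 + 6×206.4) = 1126.8 kN.
Tension yield (gross): A_g = 196×10 = 1960 mm². φR_n = 0.90 × 250 × 1960 = 441.0 kN.
Tension rupture (net): A_n = (196 − 2×29)×10 = 1380 mm² (U = 1.0, A_e = A_n). φR_n = 0.75 × 400 × 1380 = 414.0 kN.
Governing: min(1571.6, 1126.8, 441.0, 414.0) = 414.0 kN → net-section rupture.

414.0 kN (net-section rupture governs)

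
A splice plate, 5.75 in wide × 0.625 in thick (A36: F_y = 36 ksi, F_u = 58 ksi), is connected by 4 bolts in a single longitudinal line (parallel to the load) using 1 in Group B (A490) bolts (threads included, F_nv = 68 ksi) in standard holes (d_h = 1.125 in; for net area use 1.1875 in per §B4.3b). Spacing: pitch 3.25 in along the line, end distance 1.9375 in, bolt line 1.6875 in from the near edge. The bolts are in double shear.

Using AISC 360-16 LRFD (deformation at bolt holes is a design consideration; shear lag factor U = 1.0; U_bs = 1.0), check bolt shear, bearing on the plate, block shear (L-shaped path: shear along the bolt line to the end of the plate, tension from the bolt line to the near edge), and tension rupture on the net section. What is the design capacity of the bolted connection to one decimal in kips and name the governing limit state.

124.0 kips (net-section rupture governs)

Bolt shear: A_b = π(1)²/4 = 0.7854 in². φR_n = 0.75 × 68 × 0.7854 × 4 × 2 = 320.4 kips.
Bearing (0.625 in plate, F_u = 58 ksi): end bolts L_c = 1.9375 − 1.125/2 = 1.375, R_n = min(1.2×1.375×0.625×58, 2.4×1×0.625×58) = 59.813 kips/bolt; interior L_c = 3.25 − 1.125 = 2.125, R_n = 87 kips/bolt. φR_n = 0.75 × (1×59.813 + 3×87) = 240.6 kips.
Block shear: shear path 1×[1.9375+3×3.25] = 1×11.6875 in, A_gv = 7.3047, A_nv = 1×(11.6875 − 3.5×1.1875)×0.625 = 4.707 in²; tension to near edge: (1.6875 − 0.5×1.1875)×0.625 = 0.68359 in². R_n = min(0.6×58×4.707, 0.6×36×7.3047) + 1.0×58×0.68359 = min(163.8, 157.78) + 39.648 = 197.43 kips. φR_n = 0.75 × 197.43 = 148.1 kips.
Tension rupture (net): A_n = (5.75 − 1×1.1875)×0.625 = 2.8516 in² (U = 1.0, A_e = A_n). φR_n = 0.75 × 58 × 2.8516 = 124.0 kips.
Governing: min(320.4, 240.6, 148.1, 124.0) = 124.0 kips → net-section rupture.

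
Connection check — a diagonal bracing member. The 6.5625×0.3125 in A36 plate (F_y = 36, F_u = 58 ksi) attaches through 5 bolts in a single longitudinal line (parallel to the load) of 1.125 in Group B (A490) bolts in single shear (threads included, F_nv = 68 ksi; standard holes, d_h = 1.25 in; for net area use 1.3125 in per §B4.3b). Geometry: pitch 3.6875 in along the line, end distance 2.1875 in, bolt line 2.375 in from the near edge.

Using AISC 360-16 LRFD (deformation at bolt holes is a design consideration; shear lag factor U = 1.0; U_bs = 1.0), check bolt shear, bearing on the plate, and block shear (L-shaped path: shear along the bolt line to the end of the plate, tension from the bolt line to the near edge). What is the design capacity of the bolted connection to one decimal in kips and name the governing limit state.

109.1 kips (block shear governs)

Bolt shear: A_b = π(1.125)²/4 = 0.99402 in². φR_n = 0.75 × 68 × 0.99402 × 5 × 1 = 253.5 kips.
Bearing (0.3125 in plate, F_u = 58 ksi): end bolts L_c = 2.1875 − 1.25/2 = 1.5625, R_n = min(1.2×1.5625×0.3125×58, 2.4×1.125×0.3125×58) = 33.984 kips/bolt; interior L_c = 3.6875 − 1.25 = 2.4375, R_n = 48.938 kips/bolt. φR_n = 0.75 × (1×33.984 + 4×48.938) = 172.3 kips.
Block shear: shear path 1×[2.1875+4×3.6875] = 1×16.9375 in, A_gv = 5.293, A_nv = 1×(16.9375 − 4.5×1.3125)×0.3125 = 3.4473 in²; tension to near edge: (2.375 − 0.5×1.3125)×0.3125 = 0.53711 in². R_n = min(0.6×58×3.4473, 0.6×36×5.293) + 1.0×58×0.53711 = min(119.97, 114.33) + 31.152 = 145.48 kips. φR_n = 0.75 × 145.48 = 109.1 kips.
Governing: min(253.5, 172.3, 109.1) = 109.1 kips → block shear.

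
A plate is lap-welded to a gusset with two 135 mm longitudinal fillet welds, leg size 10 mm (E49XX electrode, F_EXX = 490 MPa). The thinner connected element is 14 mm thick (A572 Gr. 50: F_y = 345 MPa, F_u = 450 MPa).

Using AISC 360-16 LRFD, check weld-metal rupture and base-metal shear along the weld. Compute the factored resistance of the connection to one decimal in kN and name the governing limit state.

Weld metal: throat = 0.707×10 = 7.07 mm, L = 2×135 = 270 mm. φR_n = 0.75 × 0.6 × 490 × 7.07 × 270 = 420.9 kN.
Base metal shear (14 mm plate): yield φR_n = 1.0×0.6×345×14×270 = 782.5 kN; rupture φR_n = 0.75×0.6×450×14×270 = 765.5 kN; take 765.5 kN (rupture).
Governing: min(420.9, 765.5) = 420.9 kN → weld metal.

420.9 kN (weld metal governs)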